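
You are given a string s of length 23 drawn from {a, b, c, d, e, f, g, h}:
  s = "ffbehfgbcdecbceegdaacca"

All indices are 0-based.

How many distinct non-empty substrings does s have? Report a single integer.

rank | idx | suffix
   0 |  22 | a
   1 |  18 | aacca
   2 |  19 | acca
   3 |   7 | bcdecbceegdaacca
   4 |  12 | bceegdaacca
   5 |   2 | behfgbcdecbceegdaacca
   6 |  21 | ca
   7 |  11 | cbceegdaacca
   8 |  20 | cca
   9 |   8 | cdecbceegdaacca
  10 |  13 | ceegdaacca
  11 |  17 | daacca
  12 |   9 | decbceegdaacca
  13 |  10 | ecbceegdaacca
  14 |  14 | eegdaacca
  15 |  15 | egdaacca
  16 |   3 | ehfgbcdecbceegdaacca
  17 |   1 | fbehfgbcdecbceegdaacca
  18 |   0 | ffbehfgbcdecbceegdaacca
  19 |   5 | fgbcdecbceegdaacca
  20 |   6 | gbcdecbceegdaacca
  21 |  16 | gdaacca
  22 |   4 | hfgbcdecbceegdaacca

SA = [22, 18, 19, 7, 12, 2, 21, 11, 20, 8, 13, 17, 9, 10, 14, 15, 3, 1, 0, 5, 6, 16, 4]
[i] adj suffixes → lcp
  [1] 22/18 → 1 ('a')
  [2] 18/19 → 1 ('a')
  [3] 19/7 → 0 ('')
  [4] 7/12 → 2 ('bc')
  [5] 12/2 → 1 ('b')
  [6] 2/21 → 0 ('')
  [7] 21/11 → 1 ('c')
  [8] 11/20 → 1 ('c')
  [9] 20/8 → 1 ('c')
  [10] 8/13 → 1 ('c')
  [11] 13/17 → 0 ('')
  [12] 17/9 → 1 ('d')
  [13] 9/10 → 0 ('')
  [14] 10/14 → 1 ('e')
  [15] 14/15 → 1 ('e')
  [16] 15/3 → 1 ('e')
  [17] 3/1 → 0 ('')
  [18] 1/0 → 1 ('f')
  [19] 0/5 → 1 ('f')
  [20] 5/6 → 0 ('')
  [21] 6/16 → 1 ('g')
  [22] 16/4 → 0 ('')

n(n+1)/2 = 23·24/2 = 276
Σ LCP = 0 + 1 + 1 + 0 + 2 + 1 + 0 + 1 + 1 + 1 + 1 + 0 + 1 + 0 + 1 + 1 + 1 + 0 + 1 + 1 + 0 + 1 + 0 = 16
distinct = 276 − 16 = 260

260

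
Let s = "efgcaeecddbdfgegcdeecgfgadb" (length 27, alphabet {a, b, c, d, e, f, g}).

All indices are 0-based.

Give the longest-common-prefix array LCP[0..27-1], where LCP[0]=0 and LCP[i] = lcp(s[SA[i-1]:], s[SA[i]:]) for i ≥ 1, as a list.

[0, 1, 0, 1, 0, 1, 2, 1, 0, 2, 1, 1, 1, 0, 2, 1, 3, 1, 1, 0, 2, 2, 0, 1, 2, 1, 1]

sorted suffixes:
  #0 SA[0]=24  'adb'
  #1 SA[1]=4  'aeecddbdfgegcdeecgfgadb'
  #2 SA[2]=26  'b'
  #3 SA[3]=10  'bdfgegcdeecgfgadb'
  #4 SA[4]=3  'caeecddbdfgegcdeecgfgadb'
  #5 SA[5]=7  'cddbdfgegcdeecgfgadb'
  #6 SA[6]=16  'cdeecgfgadb'
  #7 SA[7]=20  'cgfgadb'
  #8 SA[8]=25  'db'
  #9 SA[9]=9  'dbdfgegcdeecgfgadb'
  #10 SA[10]=8  'ddbdfgegcdeecgfgadb'
  #11 SA[11]=17  'deecgfgadb'
  #12 SA[12]=11  'dfgegcdeecgfgadb'
  #13 SA[13]=6  'ecddbdfgegcdeecgfgadb'
  #14 SA[14]=19  'ecgfgadb'
  #15 SA[15]=5  'eecddbdfgegcdeecgfgadb'
  #16 SA[16]=18  'eecgfgadb'
  #17 SA[17]=0  'efgcaeecddbdfgegcdeecgfgadb'
  #18 SA[18]=14  'egcdeecgfgadb'
  #19 SA[19]=22  'fgadb'
  #20 SA[20]=1  'fgcaeecddbdfgegcdeecgfgadb'
  #21 SA[21]=12  'fgegcdeecgfgadb'
  #22 SA[22]=23  'gadb'
  #23 SA[23]=2  'gcaeecddbdfgegcdeecgfgadb'
  #24 SA[24]=15  'gcdeecgfgadb'
  #25 SA[25]=13  'gegcdeecgfgadb'
  #26 SA[26]=21  'gfgadb'

SA = [24, 4, 26, 10, 3, 7, 16, 20, 25, 9, 8, 17, 11, 6, 19, 5, 18, 0, 14, 22, 1, 12, 23, 2, 15, 13, 21]
i: (SA[i-1],SA[i]) lcp shared
  1: (24,4) 1 'a'
  2: (4,26) 0 ''
  3: (26,10) 1 'b'
  4: (10,3) 0 ''
  5: (3,7) 1 'c'
  6: (7,16) 2 'cd'
  7: (16,20) 1 'c'
  8: (20,25) 0 ''
  9: (25,9) 2 'db'
  10: (9,8) 1 'd'
  11: (8,17) 1 'd'
  12: (17,11) 1 'd'
  13: (11,6) 0 ''
  14: (6,19) 2 'ec'
  15: (19,5) 1 'e'
  16: (5,18) 3 'eec'
  17: (18,0) 1 'e'
  18: (0,14) 1 'e'
  19: (14,22) 0 ''
  20: (22,1) 2 'fg'
  21: (1,12) 2 'fg'
  22: (12,23) 0 ''
  23: (23,2) 1 'g'
  24: (2,15) 2 'gc'
  25: (15,13) 1 'g'
  26: (13,21) 1 'g'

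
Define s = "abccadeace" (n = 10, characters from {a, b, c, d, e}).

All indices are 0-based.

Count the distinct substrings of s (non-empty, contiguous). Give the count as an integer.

sorted suffixes:
  #0 SA[0]=0  'abccadeace'
  #1 SA[1]=7  'ace'
  #2 SA[2]=4  'adeace'
  #3 SA[3]=1  'bccadeace'
  #4 SA[4]=3  'cadeace'
  #5 SA[5]=2  'ccadeace'
  #6 SA[6]=8  'ce'
  #7 SA[7]=5  'deace'
  #8 SA[8]=9  'e'
  #9 SA[9]=6  'eace'

SA = [0, 7, 4, 1, 3, 2, 8, 5, 9, 6]
i: (SA[i-1],SA[i]) lcp shared
  1: (0,7) 1 'a'
  2: (7,4) 1 'a'
  3: (4,1) 0 ''
  4: (1,3) 0 ''
  5: (3,2) 1 'c'
  6: (2,8) 1 'c'
  7: (8,5) 0 ''
  8: (5,9) 0 ''
  9: (9,6) 1 'e'

n(n+1)/2 = 10·11/2 = 55
Σ LCP = 0 + 1 + 1 + 0 + 0 + 1 + 1 + 0 + 0 + 1 = 5
distinct = 55 − 5 = 50

50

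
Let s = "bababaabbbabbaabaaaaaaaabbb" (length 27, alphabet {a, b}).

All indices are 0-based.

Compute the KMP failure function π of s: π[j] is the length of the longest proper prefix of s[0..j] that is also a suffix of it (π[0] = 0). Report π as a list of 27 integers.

[0, 0, 1, 2, 3, 4, 0, 1, 1, 1, 2, 3, 1, 2, 0, 1, 2, 0, 0, 0, 0, 0, 0, 0, 1, 1, 1]

π[0] = 0
j=1 s[j]='a': π[1]=0 (border '')
j=2 s[j]='b': π[2]=1 (border 'b')
j=3 s[j]='a': π[3]=2 (border 'ba')
j=4 s[j]='b': π[4]=3 (border 'bab')
j=5 s[j]='a': π[5]=4 (border 'baba')
j=6 s[j]='a': k: 4→2→0; π[6]=0 (border '')
j=7 s[j]='b': π[7]=1 (border 'b')
j=8 s[j]='b': k: 1→0; π[8]=1 (border 'b')
j=9 s[j]='b': k: 1→0; π[9]=1 (border 'b')
j=10 s[j]='a': π[10]=2 (border 'ba')
j=11 s[j]='b': π[11]=3 (border 'bab')
j=12 s[j]='b': k: 3→1→0; π[12]=1 (border 'b')
j=13 s[j]='a': π[13]=2 (border 'ba')
j=14 s[j]='a': k: 2→0; π[14]=0 (border '')
j=15 s[j]='b': π[15]=1 (border 'b')
j=16 s[j]='a': π[16]=2 (border 'ba')
j=17 s[j]='a': k: 2→0; π[17]=0 (border '')
j=18 s[j]='a': π[18]=0 (border '')
j=19 s[j]='a': π[19]=0 (border '')
j=20 s[j]='a': π[20]=0 (border '')
j=21 s[j]='a': π[21]=0 (border '')
j=22 s[j]='a': π[22]=0 (border '')
j=23 s[j]='a': π[23]=0 (border '')
j=24 s[j]='b': π[24]=1 (border 'b')
j=25 s[j]='b': k: 1→0; π[25]=1 (border 'b')
j=26 s[j]='b': k: 1→0; π[26]=1 (border 'b')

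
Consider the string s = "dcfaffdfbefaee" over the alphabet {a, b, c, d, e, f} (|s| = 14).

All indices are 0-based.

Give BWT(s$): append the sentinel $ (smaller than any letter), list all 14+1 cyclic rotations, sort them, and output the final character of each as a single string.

rank  rotation         last
    0  $dcfaffdfbefaee  e
    1  aee$dcfaffdfbef  f
    2  affdfbefaee$dcf  f
    3  befaee$dcfaffdf  f
    4  cfaffdfbefaee$d  d
    5  dcfaffdfbefaee$  $
    6  dfbefaee$dcfaff  f
    7  e$dcfaffdfbefae  e
    8  ee$dcfaffdfbefa  a
    9  efaee$dcfaffdfb  b
   10  faee$dcfaffdfbe  e
   11  faffdfbefaee$dc  c
   12  fbefaee$dcfaffd  d
   13  fdfbefaee$dcfaf  f
   14  ffdfbefaee$dcfa  a

efffd$feabecdfa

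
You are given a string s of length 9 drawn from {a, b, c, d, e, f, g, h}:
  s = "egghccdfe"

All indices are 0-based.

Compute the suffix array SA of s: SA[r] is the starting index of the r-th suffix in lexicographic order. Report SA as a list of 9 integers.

[4, 5, 6, 8, 0, 7, 1, 2, 3]

rank→(start, suffix):
  0 → (4, 'ccdfe')
  1 → (5, 'cdfe')
  2 → (6, 'dfe')
  3 → (8, 'e')
  4 → (0, 'egghccdfe')
  5 → (7, 'fe')
  6 → (1, 'gghccdfe')
  7 → (2, 'ghccdfe')
  8 → (3, 'hccdfe')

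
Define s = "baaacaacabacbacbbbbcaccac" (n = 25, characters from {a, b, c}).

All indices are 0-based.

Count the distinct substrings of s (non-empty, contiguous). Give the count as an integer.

sorted suffixes:
  #0 SA[0]=1  'aaacaacabacbacbbbbcaccac'
  #1 SA[1]=2  'aacaacabacbacbbbbcaccac'
  #2 SA[2]=5  'aacabacbacbbbbcaccac'
  #3 SA[3]=8  'abacbacbbbbcaccac'
  #4 SA[4]=23  'ac'
  #5 SA[5]=3  'acaacabacbacbbbbcaccac'
  #6 SA[6]=6  'acabacbacbbbbcaccac'
  #7 SA[7]=10  'acbacbbbbcaccac'
  #8 SA[8]=13  'acbbbbcaccac'
  #9 SA[9]=20  'accac'
  #10 SA[10]=0  'baaacaacabacbacbbbbcaccac'
  #11 SA[11]=9  'bacbacbbbbcaccac'
  #12 SA[12]=12  'bacbbbbcaccac'
  #13 SA[13]=15  'bbbbcaccac'
  #14 SA[14]=16  'bbbcaccac'
  #15 SA[15]=17  'bbcaccac'
  #16 SA[16]=18  'bcaccac'
  #17 SA[17]=24  'c'
  #18 SA[18]=4  'caacabacbacbbbbcaccac'
  #19 SA[19]=7  'cabacbacbbbbcaccac'
  #20 SA[20]=22  'cac'
  #21 SA[21]=19  'caccac'
  #22 SA[22]=11  'cbacbbbbcaccac'
  #23 SA[23]=14  'cbbbbcaccac'
  #24 SA[24]=21  'ccac'

SA = [1, 2, 5, 8, 23, 3, 6, 10, 13, 20, 0, 9, 12, 15, 16, 17, 18, 24, 4, 7, 22, 19, 11, 14, 21]
i: (SA[i-1],SA[i]) lcp shared
  1: (1,2) 2 'aa'
  2: (2,5) 4 'aaca'
  3: (5,8) 1 'a'
  4: (8,23) 1 'a'
  5: (23,3) 2 'ac'
  6: (3,6) 3 'aca'
  7: (6,10) 2 'ac'
  8: (10,13) 3 'acb'
  9: (13,20) 2 'ac'
  10: (20,0) 0 ''
  11: (0,9) 2 'ba'
  12: (9,12) 4 'bacb'
  13: (12,15) 1 'b'
  14: (15,16) 3 'bbb'
  15: (16,17) 2 'bb'
  16: (17,18) 1 'b'
  17: (18,24) 0 ''
  18: (24,4) 1 'c'
  19: (4,7) 2 'ca'
  20: (7,22) 2 'ca'
  21: (22,19) 3 'cac'
  22: (19,11) 1 'c'
  23: (11,14) 2 'cb'
  24: (14,21) 1 'c'

n(n+1)/2 = 25·26/2 = 325
Σ LCP = 0 + 2 + 4 + 1 + 1 + 2 + 3 + 2 + 3 + 2 + 0 + 2 + 4 + 1 + 3 + 2 + 1 + 0 + 1 + 2 + 2 + 3 + 1 + 2 + 1 = 45
distinct = 325 − 45 = 280

280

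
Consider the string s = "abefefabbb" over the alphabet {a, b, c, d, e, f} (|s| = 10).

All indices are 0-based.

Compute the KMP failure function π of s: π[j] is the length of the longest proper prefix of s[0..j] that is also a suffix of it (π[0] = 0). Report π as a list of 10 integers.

[0, 0, 0, 0, 0, 0, 1, 2, 0, 0]

π[0] = 0
j=1 s[j]='b': π[1]=0 (border '')
j=2 s[j]='e': π[2]=0 (border '')
j=3 s[j]='f': π[3]=0 (border '')
j=4 s[j]='e': π[4]=0 (border '')
j=5 s[j]='f': π[5]=0 (border '')
j=6 s[j]='a': π[6]=1 (border 'a')
j=7 s[j]='b': π[7]=2 (border 'ab')
j=8 s[j]='b': k: 2→0; π[8]=0 (border '')
j=9 s[j]='b': π[9]=0 (border '')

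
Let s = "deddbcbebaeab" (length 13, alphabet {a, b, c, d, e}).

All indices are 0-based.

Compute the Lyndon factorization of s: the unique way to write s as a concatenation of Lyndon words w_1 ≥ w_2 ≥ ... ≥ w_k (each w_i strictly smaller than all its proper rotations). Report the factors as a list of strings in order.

["de", "d", "d", "bcbe", "b", "ae", "ab"]

emit factor 1: 'de' (i=0, period=2)
emit factor 2: 'd' (i=2, period=1)
emit factor 3: 'd' (i=3, period=1)
emit factor 4: 'bcbe' (i=4, period=4)
emit factor 5: 'b' (i=8, period=1)
emit factor 6: 'ae' (i=9, period=2)
emit factor 7: 'ab' (i=11, period=2)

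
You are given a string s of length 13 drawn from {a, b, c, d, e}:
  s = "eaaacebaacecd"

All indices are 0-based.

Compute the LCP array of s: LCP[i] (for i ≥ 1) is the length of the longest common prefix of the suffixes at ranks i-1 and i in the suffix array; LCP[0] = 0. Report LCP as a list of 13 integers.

[0, 2, 4, 1, 3, 0, 0, 1, 2, 0, 0, 1, 1]

rank | idx | suffix
   0 |   1 | aaacebaacecd
   1 |   2 | aacebaacecd
   2 |   7 | aacecd
   3 |   3 | acebaacecd
   4 |   8 | acecd
   5 |   6 | baacecd
   6 |  11 | cd
   7 |   4 | cebaacecd
   8 |   9 | cecd
   9 |  12 | d
  10 |   0 | eaaacebaacecd
  11 |   5 | ebaacecd
  12 |  10 | ecd

SA = [1, 2, 7, 3, 8, 6, 11, 4, 9, 12, 0, 5, 10]
rank  pair      lcp
   1  s[1:],s[2:]  2  'aa'
   2  s[2:],s[7:]  4  'aace'
   3  s[7:],s[3:]  1  'a'
   4  s[3:],s[8:]  3  'ace'
   5  s[8:],s[6:]  0  ''
   6  s[6:],s[11:]  0  ''
   7  s[11:],s[4:]  1  'c'
   8  s[4:],s[9:]  2  'ce'
   9  s[9:],s[12:]  0  ''
  10  s[12:],s[0:]  0  ''
  11  s[0:],s[5:]  1  'e'
  12  s[5:],s[10:]  1  'e'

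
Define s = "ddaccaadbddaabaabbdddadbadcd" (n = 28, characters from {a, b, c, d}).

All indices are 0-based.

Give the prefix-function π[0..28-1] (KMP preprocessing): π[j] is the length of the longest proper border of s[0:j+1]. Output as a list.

[0, 1, 0, 0, 0, 0, 0, 1, 0, 1, 2, 3, 0, 0, 0, 0, 0, 0, 1, 2, 2, 3, 1, 0, 0, 1, 0, 1]

π[0] = 0
j=1 s[j]='d': π[1]=1 (border 'd')
j=2 s[j]='a': k: 1→0; π[2]=0 (border '')
j=3 s[j]='c': π[3]=0 (border '')
j=4 s[j]='c': π[4]=0 (border '')
j=5 s[j]='a': π[5]=0 (border '')
j=6 s[j]='a': π[6]=0 (border '')
j=7 s[j]='d': π[7]=1 (border 'd')
j=8 s[j]='b': k: 1→0; π[8]=0 (border '')
j=9 s[j]='d': π[9]=1 (border 'd')
j=10 s[j]='d': π[10]=2 (border 'dd')
j=11 s[j]='a': π[11]=3 (border 'dda')
j=12 s[j]='a': k: 3→0; π[12]=0 (border '')
j=13 s[j]='b': π[13]=0 (border '')
j=14 s[j]='a': π[14]=0 (border '')
j=15 s[j]='a': π[15]=0 (border '')
j=16 s[j]='b': π[16]=0 (border '')
j=17 s[j]='b': π[17]=0 (border '')
j=18 s[j]='d': π[18]=1 (border 'd')
j=19 s[j]='d': π[19]=2 (border 'dd')
j=20 s[j]='d': k: 2→1; π[20]=2 (border 'dd')
j=21 s[j]='a': π[21]=3 (border 'dda')
j=22 s[j]='d': k: 3→0; π[22]=1 (border 'd')
j=23 s[j]='b': k: 1→0; π[23]=0 (border '')
j=24 s[j]='a': π[24]=0 (border '')
j=25 s[j]='d': π[25]=1 (border 'd')
j=26 s[j]='c': k: 1→0; π[26]=0 (border '')
j=27 s[j]='d': π[27]=1 (border 'd')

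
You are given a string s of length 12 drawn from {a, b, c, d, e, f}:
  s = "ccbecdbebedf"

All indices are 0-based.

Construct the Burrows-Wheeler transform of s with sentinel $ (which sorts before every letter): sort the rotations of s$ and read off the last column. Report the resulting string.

rank  rotation       last
    0  $ccbecdbebedf  f
    1  bebedf$ccbecd  d
    2  becdbebedf$cc  c
    3  bedf$ccbecdbe  e
    4  cbecdbebedf$c  c
    5  ccbecdbebedf$  $
    6  cdbebedf$ccbe  e
    7  dbebedf$ccbec  c
    8  df$ccbecdbebe  e
    9  ebedf$ccbecdb  b
   10  ecdbebedf$ccb  b
   11  edf$ccbecdbeb  b
   12  f$ccbecdbebed  d

fdcec$ecebbbd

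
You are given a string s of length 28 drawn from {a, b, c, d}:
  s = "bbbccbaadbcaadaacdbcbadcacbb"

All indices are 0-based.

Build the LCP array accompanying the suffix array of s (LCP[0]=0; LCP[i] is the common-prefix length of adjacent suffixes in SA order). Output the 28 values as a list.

[0, 2, 3, 1, 2, 1, 2, 2, 0, 1, 2, 1, 2, 2, 1, 2, 2, 0, 2, 1, 3, 2, 1, 1, 0, 1, 3, 1]

rank | idx | suffix
   0 |  14 | aacdbcbadcacbb
   1 |  11 | aadaacdbcbadcacbb
   2 |   6 | aadbcaadaacdbcbadcacbb
   3 |  24 | acbb
   4 |  15 | acdbcbadcacbb
   5 |  12 | adaacdbcbadcacbb
   6 |   7 | adbcaadaacdbcbadcacbb
   7 |  21 | adcacbb
   8 |  27 | b
   9 |   5 | baadbcaadaacdbcbadcacbb
  10 |  20 | badcacbb
  11 |  26 | bb
  12 |   0 | bbbccbaadbcaadaacdbcbadcacbb
  13 |   1 | bbccbaadbcaadaacdbcbadcacbb
  14 |   9 | bcaadaacdbcbadcacbb
  15 |  18 | bcbadcacbb
  16 |   2 | bccbaadbcaadaacdbcbadcacbb
  17 |  10 | caadaacdbcbadcacbb
  18 |  23 | cacbb
  19 |   4 | cbaadbcaadaacdbcbadcacbb
  20 |  19 | cbadcacbb
  21 |  25 | cbb
  22 |   3 | ccbaadbcaadaacdbcbadcacbb
  23 |  16 | cdbcbadcacbb
  24 |  13 | daacdbcbadcacbb
  25 |   8 | dbcaadaacdbcbadcacbb
  26 |  17 | dbcbadcacbb
  27 |  22 | dcacbb

SA = [14, 11, 6, 24, 15, 12, 7, 21, 27, 5, 20, 26, 0, 1, 9, 18, 2, 10, 23, 4, 19, 25, 3, 16, 13, 8, 17, 22]
i: (SA[i-1],SA[i]) lcp shared
  1: (14,11) 2 'aa'
  2: (11,6) 3 'aad'
  3: (6,24) 1 'a'
  4: (24,15) 2 'ac'
  5: (15,12) 1 'a'
  6: (12,7) 2 'ad'
  7: (7,21) 2 'ad'
  8: (21,27) 0 ''
  9: (27,5) 1 'b'
  10: (5,20) 2 'ba'
  11: (20,26) 1 'b'
  12: (26,0) 2 'bb'
  13: (0,1) 2 'bb'
  14: (1,9) 1 'b'
  15: (9,18) 2 'bc'
  16: (18,2) 2 'bc'
  17: (2,10) 0 ''
  18: (10,23) 2 'ca'
  19: (23,4) 1 'c'
  20: (4,19) 3 'cba'
  21: (19,25) 2 'cb'
  22: (25,3) 1 'c'
  23: (3,16) 1 'c'
  24: (16,13) 0 ''
  25: (13,8) 1 'd'
  26: (8,17) 3 'dbc'
  27: (17,22) 1 'd'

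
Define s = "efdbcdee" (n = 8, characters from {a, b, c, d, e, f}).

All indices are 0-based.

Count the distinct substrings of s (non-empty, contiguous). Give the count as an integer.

rank→(start, suffix):
  0 → (3, 'bcdee')
  1 → (4, 'cdee')
  2 → (2, 'dbcdee')
  3 → (5, 'dee')
  4 → (7, 'e')
  5 → (6, 'ee')
  6 → (0, 'efdbcdee')
  7 → (1, 'fdbcdee')

SA = [3, 4, 2, 5, 7, 6, 0, 1]
[i] adj suffixes → lcp
  [1] 3/4 → 0 ('')
  [2] 4/2 → 0 ('')
  [3] 2/5 → 1 ('d')
  [4] 5/7 → 0 ('')
  [5] 7/6 → 1 ('e')
  [6] 6/0 → 1 ('e')
  [7] 0/1 → 0 ('')

n(n+1)/2 = 8·9/2 = 36
Σ LCP = 0 + 0 + 0 + 1 + 0 + 1 + 1 + 0 = 3
distinct = 36 − 3 = 33

33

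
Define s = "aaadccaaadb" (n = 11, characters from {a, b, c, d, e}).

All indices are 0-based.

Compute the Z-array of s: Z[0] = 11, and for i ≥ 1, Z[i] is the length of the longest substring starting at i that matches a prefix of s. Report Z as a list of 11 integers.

Z[0]=11
i=1: outside box; Z[1]=2 extend→box=[1,3)
i=2: min(r-i=1, Z[1]=2)=1; Z[2]=1
i=3: outside box; Z[3]=0
i=4: outside box; Z[4]=0
i=5: outside box; Z[5]=0
i=6: outside box; Z[6]=4 extend→box=[6,10)
i=7: min(r-i=3, Z[1]=2)=2; Z[7]=2
i=8: min(r-i=2, Z[2]=1)=1; Z[8]=1
i=9: min(r-i=1, Z[3]=0)=0; Z[9]=0
i=10: outside box; Z[10]=0

[11, 2, 1, 0, 0, 0, 4, 2, 1, 0, 0]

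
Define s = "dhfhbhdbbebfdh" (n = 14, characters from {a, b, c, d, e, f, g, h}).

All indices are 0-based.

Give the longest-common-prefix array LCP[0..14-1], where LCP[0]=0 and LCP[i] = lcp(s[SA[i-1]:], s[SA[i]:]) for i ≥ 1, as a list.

[0, 1, 1, 1, 0, 1, 2, 0, 0, 1, 0, 1, 1, 1]

rank→(start, suffix):
  0 → (7, 'bbebfdh')
  1 → (8, 'bebfdh')
  2 → (10, 'bfdh')
  3 → (4, 'bhdbbebfdh')
  4 → (6, 'dbbebfdh')
  5 → (12, 'dh')
  6 → (0, 'dhfhbhdbbebfdh')
  7 → (9, 'ebfdh')
  8 → (11, 'fdh')
  9 → (2, 'fhbhdbbebfdh')
  10 → (13, 'h')
  11 → (3, 'hbhdbbebfdh')
  12 → (5, 'hdbbebfdh')
  13 → (1, 'hfhbhdbbebfdh')

SA = [7, 8, 10, 4, 6, 12, 0, 9, 11, 2, 13, 3, 5, 1]
rank  pair      lcp
   1  s[7:],s[8:]  1  'b'
   2  s[8:],s[10:]  1  'b'
   3  s[10:],s[4:]  1  'b'
   4  s[4:],s[6:]  0  ''
   5  s[6:],s[12:]  1  'd'
   6  s[12:],s[0:]  2  'dh'
   7  s[0:],s[9:]  0  ''
   8  s[9:],s[11:]  0  ''
   9  s[11:],s[2:]  1  'f'
  10  s[2:],s[13:]  0  ''
  11  s[13:],s[3:]  1  'h'
  12  s[3:],s[5:]  1  'h'
  13  s[5:],s[1:]  1  'h'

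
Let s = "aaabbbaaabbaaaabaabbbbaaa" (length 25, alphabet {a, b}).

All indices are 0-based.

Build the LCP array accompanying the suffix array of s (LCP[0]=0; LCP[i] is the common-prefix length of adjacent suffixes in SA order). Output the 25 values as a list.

[0, 1, 2, 3, 3, 4, 5, 2, 3, 4, 5, 1, 2, 3, 4, 0, 4, 4, 3, 1, 5, 5, 2, 6, 3]

rank | idx | suffix
   0 |  24 | a
   1 |  23 | aa
   2 |  22 | aaa
   3 |  11 | aaaabaabbbbaaa
   4 |  12 | aaabaabbbbaaa
   5 |   6 | aaabbaaaabaabbbbaaa
   6 |   0 | aaabbbaaabbaaaabaabbbbaaa
   7 |  13 | aabaabbbbaaa
   8 |   7 | aabbaaaabaabbbbaaa
   9 |   1 | aabbbaaabbaaaabaabbbbaaa
  10 |  16 | aabbbbaaa
  11 |  14 | abaabbbbaaa
  12 |   8 | abbaaaabaabbbbaaa
  13 |   2 | abbbaaabbaaaabaabbbbaaa
  14 |  17 | abbbbaaa
  15 |  21 | baaa
  16 |  10 | baaaabaabbbbaaa
  17 |   5 | baaabbaaaabaabbbbaaa
  18 |  15 | baabbbbaaa
  19 |  20 | bbaaa
  20 |   9 | bbaaaabaabbbbaaa
  21 |   4 | bbaaabbaaaabaabbbbaaa
  22 |  19 | bbbaaa
  23 |   3 | bbbaaabbaaaabaabbbbaaa
  24 |  18 | bbbbaaa

SA = [24, 23, 22, 11, 12, 6, 0, 13, 7, 1, 16, 14, 8, 2, 17, 21, 10, 5, 15, 20, 9, 4, 19, 3, 18]
[i] adj suffixes → lcp
  [1] 24/23 → 1 ('a')
  [2] 23/22 → 2 ('aa')
  [3] 22/11 → 3 ('aaa')
  [4] 11/12 → 3 ('aaa')
  [5] 12/6 → 4 ('aaab')
  [6] 6/0 → 5 ('aaabb')
  [7] 0/13 → 2 ('aa')
  [8] 13/7 → 3 ('aab')
  [9] 7/1 → 4 ('aabb')
  [10] 1/16 → 5 ('aabbb')
  [11] 16/14 → 1 ('a')
  [12] 14/8 → 2 ('ab')
  [13] 8/2 → 3 ('abb')
  [14] 2/17 → 4 ('abbb')
  [15] 17/21 → 0 ('')
  [16] 21/10 → 4 ('baaa')
  [17] 10/5 → 4 ('baaa')
  [18] 5/15 → 3 ('baa')
  [19] 15/20 → 1 ('b')
  [20] 20/9 → 5 ('bbaaa')
  [21] 9/4 → 5 ('bbaaa')
  [22] 4/19 → 2 ('bb')
  [23] 19/3 → 6 ('bbbaaa')
  [24] 3/18 → 3 ('bbb')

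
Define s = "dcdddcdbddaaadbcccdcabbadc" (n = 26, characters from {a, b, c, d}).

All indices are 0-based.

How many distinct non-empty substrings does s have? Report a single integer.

317

sorted suffixes:
  #0 SA[0]=10  'aaadbcccdcabbadc'
  #1 SA[1]=11  'aadbcccdcabbadc'
  #2 SA[2]=20  'abbadc'
  #3 SA[3]=12  'adbcccdcabbadc'
  #4 SA[4]=23  'adc'
  #5 SA[5]=22  'badc'
  #6 SA[6]=21  'bbadc'
  #7 SA[7]=14  'bcccdcabbadc'
  #8 SA[8]=7  'bddaaadbcccdcabbadc'
  #9 SA[9]=25  'c'
  #10 SA[10]=19  'cabbadc'
  #11 SA[11]=15  'cccdcabbadc'
  #12 SA[12]=16  'ccdcabbadc'
  #13 SA[13]=5  'cdbddaaadbcccdcabbadc'
  #14 SA[14]=17  'cdcabbadc'
  #15 SA[15]=1  'cdddcdbddaaadbcccdcabbadc'
  #16 SA[16]=9  'daaadbcccdcabbadc'
  #17 SA[17]=13  'dbcccdcabbadc'
  #18 SA[18]=6  'dbddaaadbcccdcabbadc'
  #19 SA[19]=24  'dc'
  #20 SA[20]=18  'dcabbadc'
  #21 SA[21]=4  'dcdbddaaadbcccdcabbadc'
  #22 SA[22]=0  'dcdddcdbddaaadbcccdcabbadc'
  #23 SA[23]=8  'ddaaadbcccdcabbadc'
  #24 SA[24]=3  'ddcdbddaaadbcccdcabbadc'
  #25 SA[25]=2  'dddcdbddaaadbcccdcabbadc'

SA = [10, 11, 20, 12, 23, 22, 21, 14, 7, 25, 19, 15, 16, 5, 17, 1, 9, 13, 6, 24, 18, 4, 0, 8, 3, 2]
rank  pair      lcp
   1  s[10:],s[11:]  2  'aa'
   2  s[11:],s[20:]  1  'a'
   3  s[20:],s[12:]  1  'a'
   4  s[12:],s[23:]  2  'ad'
   5  s[23:],s[22:]  0  ''
   6  s[22:],s[21:]  1  'b'
   7  s[21:],s[14:]  1  'b'
   8  s[14:],s[7:]  1  'b'
   9  s[7:],s[25:]  0  ''
  10  s[25:],s[19:]  1  'c'
  11  s[19:],s[15:]  1  'c'
  12  s[15:],s[16:]  2  'cc'
  13  s[16:],s[5:]  1  'c'
  14  s[5:],s[17:]  2  'cd'
  15  s[17:],s[1:]  2  'cd'
  16  s[1:],s[9:]  0  ''
  17  s[9:],s[13:]  1  'd'
  18  s[13:],s[6:]  2  'db'
  19  s[6:],s[24:]  1  'd'
  20  s[24:],s[18:]  2  'dc'
  21  s[18:],s[4:]  2  'dc'
  22  s[4:],s[0:]  3  'dcd'
  23  s[0:],s[8:]  1  'd'
  24  s[8:],s[3:]  2  'dd'
  25  s[3:],s[2:]  2  'dd'

n(n+1)/2 = 26·27/2 = 351
Σ LCP = 0 + 2 + 1 + 1 + 2 + 0 + 1 + 1 + 1 + 0 + 1 + 1 + 2 + 1 + 2 + 2 + 0 + 1 + 2 + 1 + 2 + 2 + 3 + 1 + 2 + 2 = 34
distinct = 351 − 34 = 317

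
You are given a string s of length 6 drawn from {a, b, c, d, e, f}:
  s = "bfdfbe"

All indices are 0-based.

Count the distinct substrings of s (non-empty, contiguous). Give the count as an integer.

sorted suffixes:
  #0 SA[0]=4  'be'
  #1 SA[1]=0  'bfdfbe'
  #2 SA[2]=2  'dfbe'
  #3 SA[3]=5  'e'
  #4 SA[4]=3  'fbe'
  #5 SA[5]=1  'fdfbe'

SA = [4, 0, 2, 5, 3, 1]
[i] adj suffixes → lcp
  [1] 4/0 → 1 ('b')
  [2] 0/2 → 0 ('')
  [3] 2/5 → 0 ('')
  [4] 5/3 → 0 ('')
  [5] 3/1 → 1 ('f')

n(n+1)/2 = 6·7/2 = 21
Σ LCP = 0 + 1 + 0 + 0 + 0 + 1 = 2
distinct = 21 − 2 = 19

19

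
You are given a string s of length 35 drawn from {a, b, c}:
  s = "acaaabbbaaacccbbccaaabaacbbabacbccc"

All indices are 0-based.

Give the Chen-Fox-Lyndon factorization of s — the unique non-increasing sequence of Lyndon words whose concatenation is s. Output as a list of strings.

["ac", "aaabbbaaacccbbcc", "aaabaacbbabacbccc"]

emit factor 1: 'ac' (i=0, period=2)
emit factor 2: 'aaabbbaaacccbbcc' (i=2, period=16)
emit factor 3: 'aaabaacbbabacbccc' (i=18, period=17)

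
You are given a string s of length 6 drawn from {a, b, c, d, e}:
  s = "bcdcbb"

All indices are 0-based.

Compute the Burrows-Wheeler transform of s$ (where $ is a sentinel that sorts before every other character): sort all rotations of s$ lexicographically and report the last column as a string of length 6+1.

rank  rotation last
    0  $bcdcbb  b
    1  b$bcdcb  b
    2  bb$bcdc  c
    3  bcdcbb$  $
    4  cbb$bcd  d
    5  cdcbb$b  b
    6  dcbb$bc  c

bbc$dbc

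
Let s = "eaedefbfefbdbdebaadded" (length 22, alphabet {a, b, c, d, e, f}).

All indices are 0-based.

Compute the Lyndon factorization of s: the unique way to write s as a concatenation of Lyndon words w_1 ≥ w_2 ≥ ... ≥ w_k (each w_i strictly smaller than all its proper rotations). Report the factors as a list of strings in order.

["e", "aedefbfefbdbdeb", "aadded"]

emit factor 1: 'e' (i=0, period=1)
emit factor 2: 'aedefbfefbdbdeb' (i=1, period=15)
emit factor 3: 'aadded' (i=16, period=6)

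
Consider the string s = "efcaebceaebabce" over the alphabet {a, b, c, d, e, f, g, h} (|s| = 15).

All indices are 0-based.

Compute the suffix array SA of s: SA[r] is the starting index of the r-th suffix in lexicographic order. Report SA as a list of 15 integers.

[11, 8, 3, 10, 12, 5, 2, 13, 6, 14, 7, 9, 4, 0, 1]

rank | idx | suffix
   0 |  11 | abce
   1 |   8 | aebabce
   2 |   3 | aebceaebabce
   3 |  10 | babce
   4 |  12 | bce
   5 |   5 | bceaebabce
   6 |   2 | caebceaebabce
   7 |  13 | ce
   8 |   6 | ceaebabce
   9 |  14 | e
  10 |   7 | eaebabce
  11 |   9 | ebabce
  12 |   4 | ebceaebabce
  13 |   0 | efcaebceaebabce
  14 |   1 | fcaebceaebabce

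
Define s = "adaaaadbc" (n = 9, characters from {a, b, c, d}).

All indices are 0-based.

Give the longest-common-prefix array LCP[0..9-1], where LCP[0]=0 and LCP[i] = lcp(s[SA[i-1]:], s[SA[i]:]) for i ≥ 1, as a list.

sorted suffixes:
  #0 SA[0]=2  'aaaadbc'
  #1 SA[1]=3  'aaadbc'
  #2 SA[2]=4  'aadbc'
  #3 SA[3]=0  'adaaaadbc'
  #4 SA[4]=5  'adbc'
  #5 SA[5]=7  'bc'
  #6 SA[6]=8  'c'
  #7 SA[7]=1  'daaaadbc'
  #8 SA[8]=6  'dbc'

SA = [2, 3, 4, 0, 5, 7, 8, 1, 6]
[i] adj suffixes → lcp
  [1] 2/3 → 3 ('aaa')
  [2] 3/4 → 2 ('aa')
  [3] 4/0 → 1 ('a')
  [4] 0/5 → 2 ('ad')
  [5] 5/7 → 0 ('')
  [6] 7/8 → 0 ('')
  [7] 8/1 → 0 ('')
  [8] 1/6 → 1 ('d')

[0, 3, 2, 1, 2, 0, 0, 0, 1]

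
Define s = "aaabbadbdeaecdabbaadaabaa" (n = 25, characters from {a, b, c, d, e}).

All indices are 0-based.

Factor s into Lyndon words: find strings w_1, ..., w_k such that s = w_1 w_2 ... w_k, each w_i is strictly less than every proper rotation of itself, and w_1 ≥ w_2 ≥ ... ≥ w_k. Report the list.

emit factor 1: 'aaabbadbdeaecdabbaadaab' (i=0, period=23)
emit factor 2: 'a' (i=23, period=1)
emit factor 3: 'a' (i=24, period=1)

["aaabbadbdeaecdabbaadaab", "a", "a"]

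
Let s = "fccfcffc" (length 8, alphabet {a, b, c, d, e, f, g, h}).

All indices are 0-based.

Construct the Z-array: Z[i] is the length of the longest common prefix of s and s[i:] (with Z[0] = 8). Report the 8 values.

[8, 0, 0, 2, 0, 1, 2, 0]

Z[0]=8
i=1: i≥r, start 0; Z[1]=0
i=2: i≥r, start 0; Z[2]=0
i=3: i≥r, start 0; Z[3]=2 scan→box=[3,5)
i=4: min(r-i=1, Z[1]=0)=0; Z[4]=0
i=5: i≥r, start 0; Z[5]=1 scan→box=[5,6)
i=6: i≥r, start 0; Z[6]=2 scan→box=[6,8)
i=7: min(r-i=1, Z[1]=0)=0; Z[7]=0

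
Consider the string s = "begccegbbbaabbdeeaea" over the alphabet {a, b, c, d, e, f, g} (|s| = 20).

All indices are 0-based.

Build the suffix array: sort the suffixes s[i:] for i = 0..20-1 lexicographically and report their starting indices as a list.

sorted suffixes:
  #0 SA[0]=19  'a'
  #1 SA[1]=10  'aabbdeeaea'
  #2 SA[2]=11  'abbdeeaea'
  #3 SA[3]=17  'aea'
  #4 SA[4]=9  'baabbdeeaea'
  #5 SA[5]=8  'bbaabbdeeaea'
  #6 SA[6]=7  'bbbaabbdeeaea'
  #7 SA[7]=12  'bbdeeaea'
  #8 SA[8]=13  'bdeeaea'
  #9 SA[9]=0  'begccegbbbaabbdeeaea'
  #10 SA[10]=3  'ccegbbbaabbdeeaea'
  #11 SA[11]=4  'cegbbbaabbdeeaea'
  #12 SA[12]=14  'deeaea'
  #13 SA[13]=18  'ea'
  #14 SA[14]=16  'eaea'
  #15 SA[15]=15  'eeaea'
  #16 SA[16]=5  'egbbbaabbdeeaea'
  #17 SA[17]=1  'egccegbbbaabbdeeaea'
  #18 SA[18]=6  'gbbbaabbdeeaea'
  #19 SA[19]=2  'gccegbbbaabbdeeaea'

[19, 10, 11, 17, 9, 8, 7, 12, 13, 0, 3, 4, 14, 18, 16, 15, 5, 1, 6, 2]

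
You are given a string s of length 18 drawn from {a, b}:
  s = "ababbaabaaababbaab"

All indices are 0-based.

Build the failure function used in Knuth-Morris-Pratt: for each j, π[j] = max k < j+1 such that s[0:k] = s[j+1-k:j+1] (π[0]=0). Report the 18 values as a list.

[0, 0, 1, 2, 0, 1, 1, 2, 3, 1, 1, 2, 3, 4, 5, 6, 7, 8]

π[0] = 0
j=1 s[j]='b': π[1]=0 (border '')
j=2 s[j]='a': π[2]=1 (border 'a')
j=3 s[j]='b': π[3]=2 (border 'ab')
j=4 s[j]='b': k: 2→0; π[4]=0 (border '')
j=5 s[j]='a': π[5]=1 (border 'a')
j=6 s[j]='a': k: 1→0; π[6]=1 (border 'a')
j=7 s[j]='b': π[7]=2 (border 'ab')
j=8 s[j]='a': π[8]=3 (border 'aba')
j=9 s[j]='a': k: 3→1→0; π[9]=1 (border 'a')
j=10 s[j]='a': k: 1→0; π[10]=1 (border 'a')
j=11 s[j]='b': π[11]=2 (border 'ab')
j=12 s[j]='a': π[12]=3 (border 'aba')
j=13 s[j]='b': π[13]=4 (border 'abab')
j=14 s[j]='b': π[14]=5 (border 'ababb')
j=15 s[j]='a': π[15]=6 (border 'ababba')
j=16 s[j]='a': π[16]=7 (border 'ababbaa')
j=17 s[j]='b': π[17]=8 (border 'ababbaab')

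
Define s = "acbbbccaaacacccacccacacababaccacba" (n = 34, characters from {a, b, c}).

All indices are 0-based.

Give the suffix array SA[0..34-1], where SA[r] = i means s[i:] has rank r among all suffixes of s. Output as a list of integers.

[33, 7, 8, 23, 25, 21, 19, 9, 30, 0, 27, 15, 11, 32, 24, 26, 2, 3, 4, 6, 22, 20, 18, 29, 14, 10, 31, 1, 5, 17, 28, 13, 16, 12]

rank→(start, suffix):
  0 → (33, 'a')
  1 → (7, 'aaacacccacccacacababaccacba')
  2 → (8, 'aacacccacccacacababaccacba')
  3 → (23, 'ababaccacba')
  4 → (25, 'abaccacba')
  5 → (21, 'acababaccacba')
  6 → (19, 'acacababaccacba')
  7 → (9, 'acacccacccacacababaccacba')
  8 → (30, 'acba')
  9 → (0, 'acbbbccaaacacccacccacacababaccacba')
  10 → (27, 'accacba')
  11 → (15, 'acccacacababaccacba')
  12 → (11, 'acccacccacacababaccacba')
  13 → (32, 'ba')
  14 → (24, 'babaccacba')
  15 → (26, 'baccacba')
  16 → (2, 'bbbccaaacacccacccacacababaccacba')
  17 → (3, 'bbccaaacacccacccacacababaccacba')
  18 → (4, 'bccaaacacccacccacacababaccacba')
  19 → (6, 'caaacacccacccacacababaccacba')
  20 → (22, 'cababaccacba')
  21 → (20, 'cacababaccacba')
  22 → (18, 'cacacababaccacba')
  23 → (29, 'cacba')
  24 → (14, 'cacccacacababaccacba')
  25 → (10, 'cacccacccacacababaccacba')
  26 → (31, 'cba')
  27 → (1, 'cbbbccaaacacccacccacacababaccacba')
  28 → (5, 'ccaaacacccacccacacababaccacba')
  29 → (17, 'ccacacababaccacba')
  30 → (28, 'ccacba')
  31 → (13, 'ccacccacacababaccacba')
  32 → (16, 'cccacacababaccacba')
  33 → (12, 'cccacccacacababaccacba')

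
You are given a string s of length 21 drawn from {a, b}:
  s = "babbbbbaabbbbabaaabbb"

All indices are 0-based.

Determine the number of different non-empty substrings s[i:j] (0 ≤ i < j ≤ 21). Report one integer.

rank | idx | suffix
   0 |  15 | aaabbb
   1 |  16 | aabbb
   2 |   7 | aabbbbabaaabbb
   3 |  13 | abaaabbb
   4 |  17 | abbb
   5 |   8 | abbbbabaaabbb
   6 |   1 | abbbbbaabbbbabaaabbb
   7 |  20 | b
   8 |  14 | baaabbb
   9 |   6 | baabbbbabaaabbb
  10 |  12 | babaaabbb
  11 |   0 | babbbbbaabbbbabaaabbb
  12 |  19 | bb
  13 |   5 | bbaabbbbabaaabbb
  14 |  11 | bbabaaabbb
  15 |  18 | bbb
  16 |   4 | bbbaabbbbabaaabbb
  17 |  10 | bbbabaaabbb
  18 |   3 | bbbbaabbbbabaaabbb
  19 |   9 | bbbbabaaabbb
  20 |   2 | bbbbbaabbbbabaaabbb

SA = [15, 16, 7, 13, 17, 8, 1, 20, 14, 6, 12, 0, 19, 5, 11, 18, 4, 10, 3, 9, 2]
rank  pair      lcp
   1  s[15:],s[16:]  2  'aa'
   2  s[16:],s[7:]  5  'aabbb'
   3  s[7:],s[13:]  1  'a'
   4  s[13:],s[17:]  2  'ab'
   5  s[17:],s[8:]  4  'abbb'
   6  s[8:],s[1:]  5  'abbbb'
   7  s[1:],s[20:]  0  ''
   8  s[20:],s[14:]  1  'b'
   9  s[14:],s[6:]  3  'baa'
  10  s[6:],s[12:]  2  'ba'
  11  s[12:],s[0:]  3  'bab'
  12  s[0:],s[19:]  1  'b'
  13  s[19:],s[5:]  2  'bb'
  14  s[5:],s[11:]  3  'bba'
  15  s[11:],s[18:]  2  'bb'
  16  s[18:],s[4:]  3  'bbb'
  17  s[4:],s[10:]  4  'bbba'
  18  s[10:],s[3:]  3  'bbb'
  19  s[3:],s[9:]  5  'bbbba'
  20  s[9:],s[2:]  4  'bbbb'

n(n+1)/2 = 21·22/2 = 231
Σ LCP = 0 + 2 + 5 + 1 + 2 + 4 + 5 + 0 + 1 + 3 + 2 + 3 + 1 + 2 + 3 + 2 + 3 + 4 + 3 + 5 + 4 = 55
distinct = 231 − 55 = 176

176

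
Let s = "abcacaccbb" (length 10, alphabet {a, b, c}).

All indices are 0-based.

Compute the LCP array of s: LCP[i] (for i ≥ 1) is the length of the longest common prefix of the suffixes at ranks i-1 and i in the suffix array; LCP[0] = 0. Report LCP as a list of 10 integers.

rank | idx | suffix
   0 |   0 | abcacaccbb
   1 |   3 | acaccbb
   2 |   5 | accbb
   3 |   9 | b
   4 |   8 | bb
   5 |   1 | bcacaccbb
   6 |   2 | cacaccbb
   7 |   4 | caccbb
   8 |   7 | cbb
   9 |   6 | ccbb

SA = [0, 3, 5, 9, 8, 1, 2, 4, 7, 6]
[i] adj suffixes → lcp
  [1] 0/3 → 1 ('a')
  [2] 3/5 → 2 ('ac')
  [3] 5/9 → 0 ('')
  [4] 9/8 → 1 ('b')
  [5] 8/1 → 1 ('b')
  [6] 1/2 → 0 ('')
  [7] 2/4 → 3 ('cac')
  [8] 4/7 → 1 ('c')
  [9] 7/6 → 1 ('c')

[0, 1, 2, 0, 1, 1, 0, 3, 1, 1]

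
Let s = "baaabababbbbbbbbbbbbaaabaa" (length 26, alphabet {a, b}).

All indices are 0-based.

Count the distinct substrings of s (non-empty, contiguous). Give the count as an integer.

rank→(start, suffix):
  0 → (25, 'a')
  1 → (24, 'aa')
  2 → (20, 'aaabaa')
  3 → (1, 'aaabababbbbbbbbbbbbaaabaa')
  4 → (21, 'aabaa')
  5 → (2, 'aabababbbbbbbbbbbbaaabaa')
  6 → (22, 'abaa')
  7 → (3, 'abababbbbbbbbbbbbaaabaa')
  8 → (5, 'ababbbbbbbbbbbbaaabaa')
  9 → (7, 'abbbbbbbbbbbbaaabaa')
  10 → (23, 'baa')
  11 → (19, 'baaabaa')
  12 → (0, 'baaabababbbbbbbbbbbbaaabaa')
  13 → (4, 'bababbbbbbbbbbbbaaabaa')
  14 → (6, 'babbbbbbbbbbbbaaabaa')
  15 → (18, 'bbaaabaa')
  16 → (17, 'bbbaaabaa')
  17 → (16, 'bbbbaaabaa')
  18 → (15, 'bbbbbaaabaa')
  19 → (14, 'bbbbbbaaabaa')
  20 → (13, 'bbbbbbbaaabaa')
  21 → (12, 'bbbbbbbbaaabaa')
  22 → (11, 'bbbbbbbbbaaabaa')
  23 → (10, 'bbbbbbbbbbaaabaa')
  24 → (9, 'bbbbbbbbbbbaaabaa')
  25 → (8, 'bbbbbbbbbbbbaaabaa')

SA = [25, 24, 20, 1, 21, 2, 22, 3, 5, 7, 23, 19, 0, 4, 6, 18, 17, 16, 15, 14, 13, 12, 11, 10, 9, 8]
i: (SA[i-1],SA[i]) lcp shared
  1: (25,24) 1 'a'
  2: (24,20) 2 'aa'
  3: (20,1) 5 'aaaba'
  4: (1,21) 2 'aa'
  5: (21,2) 4 'aaba'
  6: (2,22) 1 'a'
  7: (22,3) 3 'aba'
  8: (3,5) 4 'abab'
  9: (5,7) 2 'ab'
  10: (7,23) 0 ''
  11: (23,19) 3 'baa'
  12: (19,0) 6 'baaaba'
  13: (0,4) 2 'ba'
  14: (4,6) 3 'bab'
  15: (6,18) 1 'b'
  16: (18,17) 2 'bb'
  17: (17,16) 3 'bbb'
  18: (16,15) 4 'bbbb'
  19: (15,14) 5 'bbbbb'
  20: (14,13) 6 'bbbbbb'
  21: (13,12) 7 'bbbbbbb'
  22: (12,11) 8 'bbbbbbbb'
  23: (11,10) 9 'bbbbbbbbb'
  24: (10,9) 10 'bbbbbbbbbb'
  25: (9,8) 11 'bbbbbbbbbbb'

n(n+1)/2 = 26·27/2 = 351
Σ LCP = 0 + 1 + 2 + 5 + 2 + 4 + 1 + 3 + 4 + 2 + 0 + 3 + 6 + 2 + 3 + 1 + 2 + 3 + 4 + 5 + 6 + 7 + 8 + 9 + 10 + 11 = 104
distinct = 351 − 104 = 247

247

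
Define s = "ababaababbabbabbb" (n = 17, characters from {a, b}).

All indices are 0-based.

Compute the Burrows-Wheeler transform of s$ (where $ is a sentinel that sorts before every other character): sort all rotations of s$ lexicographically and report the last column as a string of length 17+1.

bbb$abbbbaaabbbaaa

rank  rotation            last
    0  $ababaababbabbabbb  b
    1  aababbabbabbb$abab  b
    2  abaababbabbabbb$ab  b
    3  ababaababbabbabbb$  $
    4  ababbabbabbb$ababa  a
    5  abbabbabbb$ababaab  b
    6  abbabbb$ababaababb  b
    7  abbb$ababaababbabb  b
    8  b$ababaababbabbabb  b
    9  baababbabbabbb$aba  a
   10  babaababbabbabbb$a  a
   11  babbabbabbb$ababaa  a
   12  babbabbb$ababaabab  b
   13  babbb$ababaababbab  b
   14  bb$ababaababbabbab  b
   15  bbabbabbb$ababaaba  a
   16  bbabbb$ababaababba  a
   17  bbb$ababaababbabba  a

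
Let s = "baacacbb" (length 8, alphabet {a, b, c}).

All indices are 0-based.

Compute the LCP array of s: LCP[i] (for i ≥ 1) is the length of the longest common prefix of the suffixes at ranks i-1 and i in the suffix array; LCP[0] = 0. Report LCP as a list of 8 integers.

sorted suffixes:
  #0 SA[0]=1  'aacacbb'
  #1 SA[1]=2  'acacbb'
  #2 SA[2]=4  'acbb'
  #3 SA[3]=7  'b'
  #4 SA[4]=0  'baacacbb'
  #5 SA[5]=6  'bb'
  #6 SA[6]=3  'cacbb'
  #7 SA[7]=5  'cbb'

SA = [1, 2, 4, 7, 0, 6, 3, 5]
i: (SA[i-1],SA[i]) lcp shared
  1: (1,2) 1 'a'
  2: (2,4) 2 'ac'
  3: (4,7) 0 ''
  4: (7,0) 1 'b'
  5: (0,6) 1 'b'
  6: (6,3) 0 ''
  7: (3,5) 1 'c'

[0, 1, 2, 0, 1, 1, 0, 1]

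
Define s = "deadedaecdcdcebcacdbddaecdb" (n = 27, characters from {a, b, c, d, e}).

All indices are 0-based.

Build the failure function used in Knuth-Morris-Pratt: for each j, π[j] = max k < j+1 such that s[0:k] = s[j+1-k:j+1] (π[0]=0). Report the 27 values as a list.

[0, 0, 0, 1, 2, 1, 0, 0, 0, 1, 0, 1, 0, 0, 0, 0, 0, 0, 1, 0, 1, 1, 0, 0, 0, 1, 0]

π[0] = 0
j=1 s[j]='e': π[1]=0 (border '')
j=2 s[j]='a': π[2]=0 (border '')
j=3 s[j]='d': π[3]=1 (border 'd')
j=4 s[j]='e': π[4]=2 (border 'de')
j=5 s[j]='d': k: 2→0; π[5]=1 (border 'd')
j=6 s[j]='a': k: 1→0; π[6]=0 (border '')
j=7 s[j]='e': π[7]=0 (border '')
j=8 s[j]='c': π[8]=0 (border '')
j=9 s[j]='d': π[9]=1 (border 'd')
j=10 s[j]='c': k: 1→0; π[10]=0 (border '')
j=11 s[j]='d': π[11]=1 (border 'd')
j=12 s[j]='c': k: 1→0; π[12]=0 (border '')
j=13 s[j]='e': π[13]=0 (border '')
j=14 s[j]='b': π[14]=0 (border '')
j=15 s[j]='c': π[15]=0 (border '')
j=16 s[j]='a': π[16]=0 (border '')
j=17 s[j]='c': π[17]=0 (border '')
j=18 s[j]='d': π[18]=1 (border 'd')
j=19 s[j]='b': k: 1→0; π[19]=0 (border '')
j=20 s[j]='d': π[20]=1 (border 'd')
j=21 s[j]='d': k: 1→0; π[21]=1 (border 'd')
j=22 s[j]='a': k: 1→0; π[22]=0 (border '')
j=23 s[j]='e': π[23]=0 (border '')
j=24 s[j]='c': π[24]=0 (border '')
j=25 s[j]='d': π[25]=1 (border 'd')
j=26 s[j]='b': k: 1→0; π[26]=0 (border '')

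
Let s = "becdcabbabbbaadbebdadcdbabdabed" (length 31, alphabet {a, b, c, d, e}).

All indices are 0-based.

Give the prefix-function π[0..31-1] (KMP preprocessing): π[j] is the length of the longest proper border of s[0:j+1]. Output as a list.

π[0] = 0
j=1 s[j]='e': π[1]=0 (border '')
j=2 s[j]='c': π[2]=0 (border '')
j=3 s[j]='d': π[3]=0 (border '')
j=4 s[j]='c': π[4]=0 (border '')
j=5 s[j]='a': π[5]=0 (border '')
j=6 s[j]='b': π[6]=1 (border 'b')
j=7 s[j]='b': k: 1→0; π[7]=1 (border 'b')
j=8 s[j]='a': k: 1→0; π[8]=0 (border '')
j=9 s[j]='b': π[9]=1 (border 'b')
j=10 s[j]='b': k: 1→0; π[10]=1 (border 'b')
j=11 s[j]='b': k: 1→0; π[11]=1 (border 'b')
j=12 s[j]='a': k: 1→0; π[12]=0 (border '')
j=13 s[j]='a': π[13]=0 (border '')
j=14 s[j]='d': π[14]=0 (border '')
j=15 s[j]='b': π[15]=1 (border 'b')
j=16 s[j]='e': π[16]=2 (border 'be')
j=17 s[j]='b': k: 2→0; π[17]=1 (border 'b')
j=18 s[j]='d': k: 1→0; π[18]=0 (border '')
j=19 s[j]='a': π[19]=0 (border '')
j=20 s[j]='d': π[20]=0 (border '')
j=21 s[j]='c': π[21]=0 (border '')
j=22 s[j]='d': π[22]=0 (border '')
j=23 s[j]='b': π[23]=1 (border 'b')
j=24 s[j]='a': k: 1→0; π[24]=0 (border '')
j=25 s[j]='b': π[25]=1 (border 'b')
j=26 s[j]='d': k: 1→0; π[26]=0 (border '')
j=27 s[j]='a': π[27]=0 (border '')
j=28 s[j]='b': π[28]=1 (border 'b')
j=29 s[j]='e': π[29]=2 (border 'be')
j=30 s[j]='d': k: 2→0; π[30]=0 (border '')

[0, 0, 0, 0, 0, 0, 1, 1, 0, 1, 1, 1, 0, 0, 0, 1, 2, 1, 0, 0, 0, 0, 0, 1, 0, 1, 0, 0, 1, 2, 0]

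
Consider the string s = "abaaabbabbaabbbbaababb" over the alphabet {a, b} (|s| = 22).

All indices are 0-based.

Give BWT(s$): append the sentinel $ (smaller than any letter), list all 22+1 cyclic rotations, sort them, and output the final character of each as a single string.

rank  rotation                 last
    0  $abaaabbabbaabbbbaababb  b
    1  aaabbabbaabbbbaababb$ab  b
    2  aababb$abaaabbabbaabbbb  b
    3  aabbabbaabbbbaababb$aba  a
    4  aabbbbaababb$abaaabbabb  b
    5  abaaabbabbaabbbbaababb$  $
    6  ababb$abaaabbabbaabbbba  a
    7  abb$abaaabbabbaabbbbaab  b
    8  abbaabbbbaababb$abaaabb  b
    9  abbabbaabbbbaababb$abaa  a
   10  abbbbaababb$abaaabbabba  a
   11  b$abaaabbabbaabbbbaabab  b
   12  baaabbabbaabbbbaababb$a  a
   13  baababb$abaaabbabbaabbb  b
   14  baabbbbaababb$abaaabbab  b
   15  babb$abaaabbabbaabbbbaa  a
   16  babbaabbbbaababb$abaaab  b
   17  bb$abaaabbabbaabbbbaaba  a
   18  bbaababb$abaaabbabbaabb  b
   19  bbaabbbbaababb$abaaabba  a
   20  bbabbaabbbbaababb$abaaa  a
   21  bbbaababb$abaaabbabbaab  b
   22  bbbbaababb$abaaabbabbaa  a

bbbab$abbaababbababaaba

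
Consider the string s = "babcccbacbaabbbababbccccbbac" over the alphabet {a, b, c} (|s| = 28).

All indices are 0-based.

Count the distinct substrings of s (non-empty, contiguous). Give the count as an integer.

350

rank→(start, suffix):
  0 → (10, 'aabbbababbccccbbac')
  1 → (15, 'ababbccccbbac')
  2 → (11, 'abbbababbccccbbac')
  3 → (17, 'abbccccbbac')
  4 → (1, 'abcccbacbaabbbababbccccbbac')
  5 → (26, 'ac')
  6 → (7, 'acbaabbbababbccccbbac')
  7 → (9, 'baabbbababbccccbbac')
  8 → (14, 'bababbccccbbac')
  9 → (16, 'babbccccbbac')
  10 → (0, 'babcccbacbaabbbababbccccbbac')
  11 → (25, 'bac')
  12 → (6, 'bacbaabbbababbccccbbac')
  13 → (13, 'bbababbccccbbac')
  14 → (24, 'bbac')
  15 → (12, 'bbbababbccccbbac')
  16 → (18, 'bbccccbbac')
  17 → (2, 'bcccbacbaabbbababbccccbbac')
  18 → (19, 'bccccbbac')
  19 → (27, 'c')
  20 → (8, 'cbaabbbababbccccbbac')
  21 → (5, 'cbacbaabbbababbccccbbac')
  22 → (23, 'cbbac')
  23 → (4, 'ccbacbaabbbababbccccbbac')
  24 → (22, 'ccbbac')
  25 → (3, 'cccbacbaabbbababbccccbbac')
  26 → (21, 'cccbbac')
  27 → (20, 'ccccbbac')

SA = [10, 15, 11, 17, 1, 26, 7, 9, 14, 16, 0, 25, 6, 13, 24, 12, 18, 2, 19, 27, 8, 5, 23, 4, 22, 3, 21, 20]
rank  pair      lcp
   1  s[10:],s[15:]  1  'a'
   2  s[15:],s[11:]  2  'ab'
   3  s[11:],s[17:]  3  'abb'
   4  s[17:],s[1:]  2  'ab'
   5  s[1:],s[26:]  1  'a'
   6  s[26:],s[7:]  2  'ac'
   7  s[7:],s[9:]  0  ''
   8  s[9:],s[14:]  2  'ba'
   9  s[14:],s[16:]  3  'bab'
  10  s[16:],s[0:]  3  'bab'
  11  s[0:],s[25:]  2  'ba'
  12  s[25:],s[6:]  3  'bac'
  13  s[6:],s[13:]  1  'b'
  14  s[13:],s[24:]  3  'bba'
  15  s[24:],s[12:]  2  'bb'
  16  s[12:],s[18:]  2  'bb'
  17  s[18:],s[2:]  1  'b'
  18  s[2:],s[19:]  4  'bccc'
  19  s[19:],s[27:]  0  ''
  20  s[27:],s[8:]  1  'c'
  21  s[8:],s[5:]  3  'cba'
  22  s[5:],s[23:]  2  'cb'
  23  s[23:],s[4:]  1  'c'
  24  s[4:],s[22:]  3  'ccb'
  25  s[22:],s[3:]  2  'cc'
  26  s[3:],s[21:]  4  'cccb'
  27  s[21:],s[20:]  3  'ccc'

n(n+1)/2 = 28·29/2 = 406
Σ LCP = 0 + 1 + 2 + 3 + 2 + 1 + 2 + 0 + 2 + 3 + 3 + 2 + 3 + 1 + 3 + 2 + 2 + 1 + 4 + 0 + 1 + 3 + 2 + 1 + 3 + 2 + 4 + 3 = 56
distinct = 406 − 56 = 350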